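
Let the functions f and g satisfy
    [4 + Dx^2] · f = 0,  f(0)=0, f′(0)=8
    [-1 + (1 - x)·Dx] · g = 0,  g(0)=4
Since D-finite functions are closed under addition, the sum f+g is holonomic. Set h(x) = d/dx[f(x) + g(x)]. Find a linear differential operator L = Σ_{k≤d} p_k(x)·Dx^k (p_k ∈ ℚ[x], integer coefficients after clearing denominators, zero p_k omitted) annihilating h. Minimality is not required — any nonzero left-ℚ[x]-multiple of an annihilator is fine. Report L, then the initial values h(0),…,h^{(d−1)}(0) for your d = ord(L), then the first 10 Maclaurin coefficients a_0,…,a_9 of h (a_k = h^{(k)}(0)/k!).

f: a_k = 0, 8, 0, -16/3, 0, 16/15, 0, -32/315, 0, 16/2835, …
g: a_k = 4, 4, 4, 4, 4, 4, 4, 4, 4, 4, …
f+g: L₀ = lclm(L_f,L_g), ord ≤ 2+1.
Derive L from L₀ (diff closure).
L = (64 - 32·x + 16·x^2) + (-20 + 36·x - 24·x^2 + 8·x^3)·Dx + (16 - 8·x + 4·x^2)·Dx^2 + (-5 + 9·x - 6·x^2 + 2·x^3)·Dx^3  (order 3).
h: a_k = 12, 8, -4, 16, 76/3, 24, 1228/45, 32, 11356/315, 40, …
ICs: h(0) = 12, h′(0) = 8, h′′(0) = -8.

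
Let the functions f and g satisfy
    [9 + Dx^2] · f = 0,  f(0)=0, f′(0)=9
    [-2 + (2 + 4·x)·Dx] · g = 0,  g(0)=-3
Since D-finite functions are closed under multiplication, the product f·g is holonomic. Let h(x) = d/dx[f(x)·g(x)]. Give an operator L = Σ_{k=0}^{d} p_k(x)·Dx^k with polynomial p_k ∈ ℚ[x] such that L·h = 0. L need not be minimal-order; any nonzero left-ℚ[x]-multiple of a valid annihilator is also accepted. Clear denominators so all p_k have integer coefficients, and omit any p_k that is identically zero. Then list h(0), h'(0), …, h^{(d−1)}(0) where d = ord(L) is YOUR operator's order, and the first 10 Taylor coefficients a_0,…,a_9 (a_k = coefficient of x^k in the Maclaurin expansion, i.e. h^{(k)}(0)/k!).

f: a_k = 0, 9, 0, -27/2, 0, 243/40, 0, -729/560, 0, 729/4480, …
g: a_k = -3, -3, 3/2, -3/2, 15/8, -21/8, 63/16, -99/16, 1287/128, -2145/128, …
L₀ := L_f ⊗_s L_g (sym. prod.), ord ≤ 2.
Differentiate: ansatz ord ≤ ord L₀ ⇒ L.
L = (14 + 84·x + 192·x^2 + 216·x^3 + 108·x^4) + (-1 - 8·x - 18·x^2 - 12·x^3)·Dx + (1 + 7·x + 19·x^2 + 24·x^3 + 12·x^4)·Dx^2  (order 2).
h: a_k = -27, -54, 162, 108, -108, -648/5, 162, -7128/35, 2916/7, -5724/7, …
ICs: h(0) = -27, h′(0) = -54.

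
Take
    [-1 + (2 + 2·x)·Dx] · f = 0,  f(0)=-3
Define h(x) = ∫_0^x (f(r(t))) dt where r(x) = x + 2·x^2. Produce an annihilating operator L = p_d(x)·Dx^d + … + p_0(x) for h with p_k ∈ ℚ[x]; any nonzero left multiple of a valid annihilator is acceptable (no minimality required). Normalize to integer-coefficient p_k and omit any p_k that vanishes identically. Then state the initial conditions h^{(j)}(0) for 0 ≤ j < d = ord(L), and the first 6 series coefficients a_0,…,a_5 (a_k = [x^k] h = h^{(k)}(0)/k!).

f: a_k = -3, -3/2, 3/8, -3/16, 15/128, -21/256, …
Substitute x→r, Dx→(1/r')Dx; clear ⇒ L₀.
h=∫h₀ ⇒ L = L₀·Dx.
L = (-1 - 4·x)·Dx + (2 + 2·x + 4·x^2)·Dx^2  (order 2).
h: a_k = 0, -3, -3/4, -7/8, 21/64, 63/640, …
ICs: h(0) = 0, h′(0) = -3.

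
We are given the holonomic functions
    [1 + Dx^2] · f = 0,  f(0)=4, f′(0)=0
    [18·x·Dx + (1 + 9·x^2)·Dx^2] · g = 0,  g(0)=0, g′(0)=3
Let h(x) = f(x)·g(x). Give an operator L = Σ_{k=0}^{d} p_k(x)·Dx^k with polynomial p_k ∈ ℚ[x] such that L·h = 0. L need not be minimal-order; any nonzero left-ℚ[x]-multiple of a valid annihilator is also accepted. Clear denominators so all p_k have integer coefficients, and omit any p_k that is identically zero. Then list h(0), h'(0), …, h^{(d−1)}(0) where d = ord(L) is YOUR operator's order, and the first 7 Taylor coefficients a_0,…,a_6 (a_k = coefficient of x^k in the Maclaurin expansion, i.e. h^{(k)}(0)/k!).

f: a_k = 4, 0, -2, 0, 1/6, 0, -1/180, …
g: a_k = 0, 3, 0, -9, 0, 243/5, 0, …
Product ⇒ symmetric product L₀, ord ≤ 4.
L = (370 + 9594·x^2 + 4131·x^4 + 2916·x^6 + 6561·x^8) + (684·x + 6804·x^3 + 8748·x^5 + 26244·x^7)·Dx + (380 + 9792·x^2 + 5346·x^4 + 5832·x^6 + 13122·x^8)·Dx^2 + (684·x + 6804·x^3 + 8748·x^5 + 26244·x^7)·Dx^3 + (10 + 198·x^2 + 1215·x^4 + 2916·x^6 + 6561·x^8)·Dx^4  (order 4).
h: a_k = 0, 12, 0, -42, 0, 2129/10, 0, …
ICs: h(0) = 0, h′(0) = 12, h′′(0) = 0, h′′′(0) = -252.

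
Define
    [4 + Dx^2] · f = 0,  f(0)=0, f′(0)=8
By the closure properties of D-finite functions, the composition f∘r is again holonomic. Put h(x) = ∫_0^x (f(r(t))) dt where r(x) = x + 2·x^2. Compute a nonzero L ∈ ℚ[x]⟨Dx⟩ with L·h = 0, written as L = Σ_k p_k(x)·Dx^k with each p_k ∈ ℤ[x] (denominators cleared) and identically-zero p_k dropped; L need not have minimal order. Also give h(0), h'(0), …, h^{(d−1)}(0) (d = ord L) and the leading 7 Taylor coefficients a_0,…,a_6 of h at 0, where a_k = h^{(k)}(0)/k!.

f: a_k = 0, 8, 0, -16/3, 0, 16/15, 0, …
L₀ from L_f via x↦r, Dx↦r'^{-1}Dx.
h=∫₀ˣh₀: take L = L₀·Dx.
L = (4 + 48·x + 192·x^2 + 256·x^3)·Dx - 4·Dx^2 + (1 + 4·x)·Dx^3  (order 3).
h: a_k = 0, 0, 4, 16/3, -4/3, -32/5, -472/45, …
ICs: h(0) = 0, h′(0) = 0, h′′(0) = 8.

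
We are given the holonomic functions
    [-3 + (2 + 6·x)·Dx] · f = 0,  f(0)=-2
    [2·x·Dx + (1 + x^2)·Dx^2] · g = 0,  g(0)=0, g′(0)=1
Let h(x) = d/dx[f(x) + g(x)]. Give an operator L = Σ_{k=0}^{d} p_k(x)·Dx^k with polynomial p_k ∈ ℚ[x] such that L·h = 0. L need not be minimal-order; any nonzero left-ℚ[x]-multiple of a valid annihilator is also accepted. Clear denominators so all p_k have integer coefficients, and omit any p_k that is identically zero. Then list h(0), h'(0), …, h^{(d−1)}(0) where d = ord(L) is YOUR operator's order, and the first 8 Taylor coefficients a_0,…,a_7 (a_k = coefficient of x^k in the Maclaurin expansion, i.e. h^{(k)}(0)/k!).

L = (-12 - 90·x + 36·x^2 + 54·x^3) + (-35 - 48·x - 102·x^2 + 144·x^3 + 189·x^4)·Dx + (-6 - 10·x + 36·x^2 + 44·x^3 + 42·x^4 + 54·x^5)·Dx^2  (order 2).
h: a_k = -2, 9/2, -89/8, 405/16, -8377/128, 45927/256, -506221/1024, 2814669/2048, …
ICs: h(0) = -2, h′(0) = 9/2.

f: a_k = -2, -3, 9/4, -27/8, 405/64, -1701/128, 15309/512, -72171/1024, …
g: a_k = 0, 1, 0, -1/3, 0, 1/5, 0, -1/7, …
h₀=f+g: left-lcm gives L₀, ord ≤ 3.
h=h₀': d/dx-closure on L₀ ⇒ L.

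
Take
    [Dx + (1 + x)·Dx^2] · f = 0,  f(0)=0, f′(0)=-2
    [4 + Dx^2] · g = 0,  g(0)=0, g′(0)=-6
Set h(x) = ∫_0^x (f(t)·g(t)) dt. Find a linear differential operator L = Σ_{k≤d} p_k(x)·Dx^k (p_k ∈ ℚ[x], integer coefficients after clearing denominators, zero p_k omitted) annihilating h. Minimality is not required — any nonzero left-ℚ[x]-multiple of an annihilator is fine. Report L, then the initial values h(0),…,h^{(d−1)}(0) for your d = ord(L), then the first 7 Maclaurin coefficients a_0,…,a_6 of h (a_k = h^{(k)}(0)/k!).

f: a_k = 0, -2, 1, -2/3, 1/2, -2/5, 1/3, …
g: a_k = 0, -6, 0, 4, 0, -4/5, 0, …
Product ⇒ symmetric product L₀, ord ≤ 4.
h=∫h₀ ⇒ L = L₀·Dx.
L = (168 + 864·x + 1456·x^2 + 1024·x^3 + 256·x^4)·Dx + (112 + 368·x + 384·x^2 + 128·x^3)·Dx^2 + (102 + 464·x + 744·x^2 + 512·x^3 + 128·x^4)·Dx^3 + (28 + 92·x + 96·x^2 + 32·x^3)·Dx^4 + (15 + 62·x + 95·x^2 + 64·x^3 + 16·x^4)·Dx^5  (order 5).
h: a_k = 0, 0, 0, 4, -3/2, -4/5, 1/6, …
ICs: h(0) = 0, h′(0) = 0, h′′(0) = 0, h′′′(0) = 24, h′′′′(0) = -36.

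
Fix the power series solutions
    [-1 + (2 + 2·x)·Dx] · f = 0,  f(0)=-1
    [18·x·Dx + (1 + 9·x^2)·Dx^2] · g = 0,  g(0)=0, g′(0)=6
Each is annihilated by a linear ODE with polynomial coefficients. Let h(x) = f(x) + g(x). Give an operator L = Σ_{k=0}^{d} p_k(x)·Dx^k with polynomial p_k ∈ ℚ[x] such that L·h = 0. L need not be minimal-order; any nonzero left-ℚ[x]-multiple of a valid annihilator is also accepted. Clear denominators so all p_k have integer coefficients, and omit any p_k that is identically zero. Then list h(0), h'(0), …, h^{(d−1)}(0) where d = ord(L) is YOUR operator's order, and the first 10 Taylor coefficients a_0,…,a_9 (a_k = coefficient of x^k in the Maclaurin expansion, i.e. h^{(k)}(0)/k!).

L = (-36 - 90·x + 972·x^2 + 486·x^3)·Dx + (-75 - 144·x + 1818·x^2 + 3888·x^3 + 1701·x^4)·Dx^2 + (-2 + 70·x + 108·x^2 + 684·x^3 + 1134·x^4 + 486·x^5)·Dx^3  (order 3).
h: a_k = -1, 11/2, 1/8, -289/16, 5/128, 124381/1280, 21/1024, -8958183/14336, 429/32768, 286653749/65536, …
ICs: h(0) = -1, h′(0) = 11/2, h′′(0) = 1/4.

f: a_k = -1, -1/2, 1/8, -1/16, 5/128, -7/256, 21/1024, -33/2048, 429/32768, -715/65536, …
g: a_k = 0, 6, 0, -18, 0, 486/5, 0, -4374/7, 0, 4374, …
h₀=f+g: left-lcm gives L₀, ord ≤ 3.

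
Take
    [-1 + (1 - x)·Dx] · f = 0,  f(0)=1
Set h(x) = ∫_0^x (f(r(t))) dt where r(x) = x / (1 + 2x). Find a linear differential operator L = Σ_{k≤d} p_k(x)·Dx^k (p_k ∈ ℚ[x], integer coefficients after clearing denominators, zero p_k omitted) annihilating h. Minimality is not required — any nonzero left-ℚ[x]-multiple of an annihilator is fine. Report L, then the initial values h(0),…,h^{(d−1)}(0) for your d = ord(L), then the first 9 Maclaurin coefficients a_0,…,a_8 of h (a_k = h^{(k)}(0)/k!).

L = -Dx + (1 + 3·x + 2·x^2)·Dx^2  (order 2).
h: a_k = 0, 1, 1/2, -1/3, 1/4, -1/5, 1/6, -1/7, 1/8, …
ICs: h(0) = 0, h′(0) = 1.

f: a_k = 1, 1, 1, 1, 1, 1, 1, 1, 1, …
f∘r: x↦r, Dx↦Dx/r' in L_f ⇒ L₀.
∫: right-multiply L₀ by Dx.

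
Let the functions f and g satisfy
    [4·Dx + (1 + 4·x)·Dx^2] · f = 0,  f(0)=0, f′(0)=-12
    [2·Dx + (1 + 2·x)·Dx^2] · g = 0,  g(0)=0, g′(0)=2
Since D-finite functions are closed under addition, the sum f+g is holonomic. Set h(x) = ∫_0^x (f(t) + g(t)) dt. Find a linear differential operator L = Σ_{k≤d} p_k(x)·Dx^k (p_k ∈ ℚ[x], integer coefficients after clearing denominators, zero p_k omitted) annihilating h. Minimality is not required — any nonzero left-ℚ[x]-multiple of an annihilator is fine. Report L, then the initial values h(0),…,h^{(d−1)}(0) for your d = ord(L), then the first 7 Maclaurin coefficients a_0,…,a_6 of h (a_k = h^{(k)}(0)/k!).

f: a_k = 0, -12, 24, -64, 192, -3072/5, 2048, …
g: a_k = 0, 2, -2, 8/3, -4, 32/5, -32/3, …
f+g: L₀ = lclm(L_f,L_g), ord ≤ 2+2.
∫: right-multiply L₀ by Dx.
L = 16·Dx^2 + (12 + 32·x)·Dx^3 + (1 + 6·x + 8·x^2)·Dx^4  (order 4).
h: a_k = 0, 0, -5, 22/3, -46/3, 188/5, -304/3, …
ICs: h(0) = 0, h′(0) = 0, h′′(0) = -10, h′′′(0) = 44.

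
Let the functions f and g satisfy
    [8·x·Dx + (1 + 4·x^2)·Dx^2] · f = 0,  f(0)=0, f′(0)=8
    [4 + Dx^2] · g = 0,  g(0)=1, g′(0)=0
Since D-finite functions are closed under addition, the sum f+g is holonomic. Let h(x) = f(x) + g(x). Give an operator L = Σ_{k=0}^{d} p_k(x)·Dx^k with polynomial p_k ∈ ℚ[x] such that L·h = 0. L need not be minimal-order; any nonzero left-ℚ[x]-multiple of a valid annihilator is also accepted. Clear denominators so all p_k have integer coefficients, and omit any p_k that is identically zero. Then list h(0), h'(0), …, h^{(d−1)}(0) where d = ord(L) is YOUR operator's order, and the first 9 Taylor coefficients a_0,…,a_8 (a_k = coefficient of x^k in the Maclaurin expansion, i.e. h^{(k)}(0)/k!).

L = (-352·x + 1792·x^3 + 512·x^5)·Dx + (-4 + 112·x^2 + 576·x^4 + 256·x^6)·Dx^2 + (-88·x + 448·x^3 + 128·x^5)·Dx^3 + (-1 + 28·x^2 + 144·x^4 + 64·x^6)·Dx^4  (order 4).
h: a_k = 1, 8, -2, -32/3, 2/3, 128/5, -4/45, -512/7, 2/315, …
ICs: h(0) = 1, h′(0) = 8, h′′(0) = -4, h′′′(0) = -64.

f: a_k = 0, 8, 0, -32/3, 0, 128/5, 0, -512/7, 0, …
g: a_k = 1, 0, -2, 0, 2/3, 0, -4/45, 0, 2/315, …
L₀ := lclm(L_f,L_g); ord L₀ ≤ 2+2.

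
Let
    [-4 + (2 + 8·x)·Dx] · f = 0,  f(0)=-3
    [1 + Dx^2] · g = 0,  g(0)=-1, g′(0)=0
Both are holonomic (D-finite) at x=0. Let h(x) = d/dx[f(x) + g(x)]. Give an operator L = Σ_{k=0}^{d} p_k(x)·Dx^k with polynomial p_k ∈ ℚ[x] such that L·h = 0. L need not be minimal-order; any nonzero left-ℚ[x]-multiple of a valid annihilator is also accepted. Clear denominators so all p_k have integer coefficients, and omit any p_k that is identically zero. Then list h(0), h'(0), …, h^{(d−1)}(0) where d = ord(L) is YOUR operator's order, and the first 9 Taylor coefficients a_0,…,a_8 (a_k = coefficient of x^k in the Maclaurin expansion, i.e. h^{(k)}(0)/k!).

L = (-122 - 16·x - 32·x^2) + (-13 - 60·x - 48·x^2 - 64·x^3)·Dx + (-122 - 16·x - 32·x^2)·Dx^2 + (-13 - 60·x - 48·x^2 - 64·x^3)·Dx^3  (order 3).
h: a_k = -6, 13, -36, 719/6, -420, 181441/120, -5544, 103783679/5040, -77220, …
ICs: h(0) = -6, h′(0) = 13, h′′(0) = -72.

f: a_k = -3, -6, 6, -12, 30, -84, 252, -792, 2574, …
g: a_k = -1, 0, 1/2, 0, -1/24, 0, 1/720, 0, -1/40320, …
Sum ⇒ L₀ = lclm(L_f,L_g) in ℚ(x)⟨Dx⟩.
h₀' ⇒ L via d/dx closure of L₀.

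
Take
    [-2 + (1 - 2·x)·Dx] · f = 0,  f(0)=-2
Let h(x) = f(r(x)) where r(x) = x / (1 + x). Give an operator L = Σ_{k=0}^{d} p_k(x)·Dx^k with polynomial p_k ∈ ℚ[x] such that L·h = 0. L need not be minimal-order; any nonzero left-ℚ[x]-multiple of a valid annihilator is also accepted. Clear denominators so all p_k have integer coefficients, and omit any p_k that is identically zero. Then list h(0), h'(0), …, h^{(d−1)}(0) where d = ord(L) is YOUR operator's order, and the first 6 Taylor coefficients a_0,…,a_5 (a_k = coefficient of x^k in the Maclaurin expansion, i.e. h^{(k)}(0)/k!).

L = 2 + (-1 + x^2)·Dx  (order 1).
h: a_k = -2, -4, -4, -4, -4, -4, …
ICs: h(0) = -2.

f: a_k = -2, -4, -8, -16, -32, -64, …
f∘r: x↦r, Dx↦Dx/r' in L_f ⇒ L₀.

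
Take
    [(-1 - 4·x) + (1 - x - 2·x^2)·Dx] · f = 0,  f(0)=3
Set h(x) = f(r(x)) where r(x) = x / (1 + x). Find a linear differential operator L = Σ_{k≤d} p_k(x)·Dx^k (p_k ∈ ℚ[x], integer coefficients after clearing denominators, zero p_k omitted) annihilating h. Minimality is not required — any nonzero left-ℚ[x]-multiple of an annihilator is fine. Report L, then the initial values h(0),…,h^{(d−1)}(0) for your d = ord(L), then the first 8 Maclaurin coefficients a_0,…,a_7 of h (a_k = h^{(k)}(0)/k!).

L = (1 + 5·x) + (-1 - 2·x + x^2 + 2·x^3)·Dx  (order 1).
h: a_k = 3, 3, 6, 0, 12, -12, 36, -60, …
ICs: h(0) = 3.

f: a_k = 3, 3, 9, 15, 33, 63, 129, 255, …
L₀ from L_f via x↦r, Dx↦r'^{-1}Dx.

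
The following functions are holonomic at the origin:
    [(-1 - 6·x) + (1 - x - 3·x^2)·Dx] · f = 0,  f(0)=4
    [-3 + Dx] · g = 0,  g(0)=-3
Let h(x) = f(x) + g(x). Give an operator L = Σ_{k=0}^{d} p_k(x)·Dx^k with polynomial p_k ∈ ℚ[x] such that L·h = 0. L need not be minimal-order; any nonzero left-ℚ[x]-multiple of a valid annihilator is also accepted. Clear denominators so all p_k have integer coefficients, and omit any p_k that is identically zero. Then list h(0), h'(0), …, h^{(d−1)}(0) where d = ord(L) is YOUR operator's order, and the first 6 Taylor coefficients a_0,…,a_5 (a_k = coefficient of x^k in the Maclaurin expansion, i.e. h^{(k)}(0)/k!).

f: a_k = 4, 4, 16, 28, 76, 160, …
g: a_k = -3, -9, -27/2, -27/2, -81/8, -243/40, …
h₀=f+g: left-lcm gives L₀, ord ≤ 2.
L = (-15 - 9·x - 243·x^2 - 162·x^3) + (-1 + 36·x + 99·x^2 - 54·x^3 - 81·x^4)·Dx + (2 - 11·x - 6·x^2 + 36·x^3 + 27·x^4)·Dx^2  (order 2).
h: a_k = 1, -5, 5/2, 29/2, 527/8, 6157/40, …
ICs: h(0) = 1, h′(0) = -5.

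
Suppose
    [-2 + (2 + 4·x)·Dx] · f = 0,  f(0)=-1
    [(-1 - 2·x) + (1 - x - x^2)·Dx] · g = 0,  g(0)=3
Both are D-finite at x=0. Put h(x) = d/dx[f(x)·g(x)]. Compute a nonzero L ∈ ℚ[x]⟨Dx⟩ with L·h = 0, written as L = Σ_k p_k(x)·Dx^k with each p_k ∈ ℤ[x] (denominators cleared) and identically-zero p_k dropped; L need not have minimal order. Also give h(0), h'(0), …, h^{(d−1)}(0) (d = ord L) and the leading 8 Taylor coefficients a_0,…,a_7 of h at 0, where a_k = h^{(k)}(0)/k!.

L = (5 + 30·x + 45·x^2 + 30·x^3 + 15·x^4) + (-2 - 5·x + 10·x^3 + 15·x^4 + 6·x^5)·Dx  (order 1).
h: a_k = -6, -15, -45, -165/2, -765/4, -2637/8, -5565/8, -18465/16, …
ICs: h(0) = -6.

f: a_k = -1, -1, 1/2, -1/2, 5/8, -7/8, 21/16, -33/16, …
g: a_k = 3, 3, 6, 9, 15, 24, 39, 63, …
Sym-product of L_f,L_g gives L₀ (≤ ord 1).
h=h₀': d/dx-closure on L₀ ⇒ L.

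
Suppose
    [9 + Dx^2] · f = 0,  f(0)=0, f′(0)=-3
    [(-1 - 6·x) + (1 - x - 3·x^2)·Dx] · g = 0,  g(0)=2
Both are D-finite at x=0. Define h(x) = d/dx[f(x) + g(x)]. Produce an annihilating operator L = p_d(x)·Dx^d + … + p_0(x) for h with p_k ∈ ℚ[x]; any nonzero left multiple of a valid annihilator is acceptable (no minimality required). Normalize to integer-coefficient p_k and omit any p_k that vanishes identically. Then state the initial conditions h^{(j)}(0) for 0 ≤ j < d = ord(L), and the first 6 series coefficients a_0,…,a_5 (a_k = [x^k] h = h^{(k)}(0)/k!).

f: a_k = 0, -3, 0, 9/2, 0, -81/40, …
g: a_k = 2, 2, 8, 14, 38, 80, …
Weyl lclm of L_f,L_g ⇒ L₀ (ord ≤ 3).
h=h₀': d/dx-closure on L₀ ⇒ L.
L = (1584 + 7614·x + 25326·x^2 + 15390·x^3 + 26730·x^4 + 13122·x^5 + 13122·x^6) + (-153 - 819·x + 918·x^2 + 2133·x^3 + 1620·x^4 + 3645·x^5 + 5103·x^6 + 4374·x^7)·Dx + (176 + 846·x + 2814·x^2 + 1710·x^3 + 2970·x^4 + 1458·x^5 + 1458·x^6)·Dx^2 + (-17 - 91·x + 102·x^2 + 237·x^3 + 180·x^4 + 405·x^5 + 567·x^6 + 486·x^7)·Dx^3  (order 3).
h: a_k = -1, 16, 111/2, 152, 3119/8, 1164, …
ICs: h(0) = -1, h′(0) = 16, h′′(0) = 111.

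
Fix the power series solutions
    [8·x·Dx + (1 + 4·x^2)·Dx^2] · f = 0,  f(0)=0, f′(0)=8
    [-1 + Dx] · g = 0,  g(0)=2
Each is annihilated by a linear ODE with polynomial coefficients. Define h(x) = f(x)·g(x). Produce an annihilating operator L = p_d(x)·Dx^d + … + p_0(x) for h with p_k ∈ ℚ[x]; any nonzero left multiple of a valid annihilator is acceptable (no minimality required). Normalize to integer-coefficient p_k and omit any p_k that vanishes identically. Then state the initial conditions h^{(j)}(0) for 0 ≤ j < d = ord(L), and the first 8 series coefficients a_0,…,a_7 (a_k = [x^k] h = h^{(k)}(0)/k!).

f: a_k = 0, 8, 0, -32/3, 0, 128/5, 0, -512/7, …
g: a_k = 2, 2, 1, 1/3, 1/12, 1/60, 1/360, 1/2520, …
f·g: L₀ = L_f ⊗_s L_g, ord ≤ 2·1.
L = (1 - 8·x + 4·x^2) + (-2 + 8·x - 8·x^2)·Dx + (1 + 4·x^2)·Dx^2  (order 2).
h: a_k = 0, 16, 16, -40/3, -56/3, 206/5, 430/9, -12763/105, …
ICs: h(0) = 0, h′(0) = 16.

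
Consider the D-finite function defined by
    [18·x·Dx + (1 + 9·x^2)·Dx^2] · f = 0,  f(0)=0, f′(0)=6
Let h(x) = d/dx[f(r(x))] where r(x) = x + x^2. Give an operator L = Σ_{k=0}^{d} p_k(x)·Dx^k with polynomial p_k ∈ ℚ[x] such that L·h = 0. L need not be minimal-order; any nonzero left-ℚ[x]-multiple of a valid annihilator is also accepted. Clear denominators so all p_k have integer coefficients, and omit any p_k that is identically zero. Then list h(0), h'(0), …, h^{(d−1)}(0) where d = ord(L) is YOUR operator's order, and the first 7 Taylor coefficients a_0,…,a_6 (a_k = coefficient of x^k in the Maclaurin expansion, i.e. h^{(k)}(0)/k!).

f: a_k = 0, 6, 0, -18, 0, 486/5, 0, …
h₀=f(r): pull back L_f along r ⇒ L₀.
Derive L from L₀ (diff closure).
L = (-2 + 18·x + 72·x^2 + 108·x^3 + 54·x^4) + (1 + 2·x + 9·x^2 + 36·x^3 + 45·x^4 + 18·x^5)·Dx  (order 1).
h: a_k = 6, 12, -54, -216, 216, 2808, 2430, …
ICs: h(0) = 6.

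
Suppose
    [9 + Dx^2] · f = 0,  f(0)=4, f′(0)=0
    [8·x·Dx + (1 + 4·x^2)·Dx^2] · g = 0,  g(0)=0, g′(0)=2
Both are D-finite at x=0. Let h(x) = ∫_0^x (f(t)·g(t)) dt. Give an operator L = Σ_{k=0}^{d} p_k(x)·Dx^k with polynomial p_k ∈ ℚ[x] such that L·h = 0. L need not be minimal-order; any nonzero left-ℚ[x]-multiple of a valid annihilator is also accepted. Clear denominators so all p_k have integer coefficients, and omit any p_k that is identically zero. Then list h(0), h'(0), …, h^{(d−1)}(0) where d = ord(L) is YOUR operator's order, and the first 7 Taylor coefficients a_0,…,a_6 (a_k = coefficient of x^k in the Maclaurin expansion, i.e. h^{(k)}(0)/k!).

L = (2925 + 31536·x^2 + 95904·x^4 + 186624·x^6 + 186624·x^8)·Dx + (2448·x + 20160·x^3 + 62208·x^5 + 82944·x^7)·Dx^2 + (442 + 5088·x^2 + 19008·x^4 + 41472·x^6 + 41472·x^8)·Dx^3 + (272·x + 2240·x^3 + 6912·x^5 + 9216·x^7)·Dx^4 + (13 + 176·x^2 + 928·x^4 + 2304·x^6 + 2304·x^8)·Dx^5  (order 5).
h: a_k = 0, 0, 4, 0, -35/3, 0, 503/30, …
ICs: h(0) = 0, h′(0) = 0, h′′(0) = 8, h′′′(0) = 0, h′′′′(0) = -280.

f: a_k = 4, 0, -18, 0, 27/2, 0, -81/20, …
g: a_k = 0, 2, 0, -8/3, 0, 32/5, 0, …
Product ⇒ symmetric product L₀, ord ≤ 4.
h=∫h₀ ⇒ L = L₀·Dx.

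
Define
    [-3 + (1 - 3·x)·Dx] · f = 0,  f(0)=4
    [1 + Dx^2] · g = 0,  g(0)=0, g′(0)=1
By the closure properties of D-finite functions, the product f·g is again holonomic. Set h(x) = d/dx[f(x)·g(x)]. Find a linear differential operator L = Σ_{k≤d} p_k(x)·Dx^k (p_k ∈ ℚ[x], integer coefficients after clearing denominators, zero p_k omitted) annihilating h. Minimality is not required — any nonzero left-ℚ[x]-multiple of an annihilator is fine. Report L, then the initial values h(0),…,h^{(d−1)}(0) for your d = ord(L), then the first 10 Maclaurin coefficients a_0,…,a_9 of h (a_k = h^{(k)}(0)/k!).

f: a_k = 4, 12, 36, 108, 324, 972, 2916, 8748, 26244, 78732, …
g: a_k = 0, 1, 0, -1/6, 0, 1/120, 0, -1/5040, 0, 1/362880, …
h₀=f·g: eliminate ⇒ L₀, order ≤ 1·2.
h₀' ⇒ L via d/dx closure of L₀.
L = (-17 - 6·x + 9·x^2) + (-6 + 18·x)·Dx + (1 - 6·x + 9·x^2)·Dx^2  (order 2).
h: a_k = 4, 24, 106, 424, 9541/6, 28623/5, 3606497/180, 7212994/105, 2337010057/10080, 2337010057/3024, …
ICs: h(0) = 4, h′(0) = 24.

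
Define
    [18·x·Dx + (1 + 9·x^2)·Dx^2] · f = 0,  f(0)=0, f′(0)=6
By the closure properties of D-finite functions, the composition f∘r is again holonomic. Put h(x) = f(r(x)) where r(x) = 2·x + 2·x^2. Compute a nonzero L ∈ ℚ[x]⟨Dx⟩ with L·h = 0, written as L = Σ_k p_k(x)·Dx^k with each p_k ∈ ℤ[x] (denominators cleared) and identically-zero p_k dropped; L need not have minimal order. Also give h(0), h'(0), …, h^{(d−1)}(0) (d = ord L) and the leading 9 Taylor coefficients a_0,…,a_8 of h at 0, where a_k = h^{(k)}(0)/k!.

L = (-2 + 72·x + 288·x^2 + 432·x^3 + 216·x^4)·Dx + (1 + 2·x + 36·x^2 + 144·x^3 + 180·x^4 + 72·x^5)·Dx^2  (order 2).
h: a_k = 0, 12, 12, -144, -432, 13392/5, 15408, -342144/7, -528768, …
ICs: h(0) = 0, h′(0) = 12.

f: a_k = 0, 6, 0, -18, 0, 486/5, 0, -4374/7, 0, …
h₀=f(r): pull back L_f along r ⇒ L₀.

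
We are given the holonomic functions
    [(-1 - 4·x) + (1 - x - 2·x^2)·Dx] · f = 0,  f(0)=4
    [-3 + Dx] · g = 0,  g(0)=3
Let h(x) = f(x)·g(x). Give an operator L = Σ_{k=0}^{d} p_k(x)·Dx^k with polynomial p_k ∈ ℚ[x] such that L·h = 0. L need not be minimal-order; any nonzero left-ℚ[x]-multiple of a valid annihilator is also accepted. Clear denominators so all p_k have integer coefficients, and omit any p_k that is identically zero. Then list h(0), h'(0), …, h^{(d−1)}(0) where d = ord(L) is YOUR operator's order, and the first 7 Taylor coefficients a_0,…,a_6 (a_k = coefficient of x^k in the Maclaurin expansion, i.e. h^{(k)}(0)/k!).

f: a_k = 4, 4, 12, 20, 44, 84, 172, …
g: a_k = 3, 9, 27/2, 27/2, 81/8, 243/40, 243/80, …
Product ⇒ symmetric product L₀, ord ≤ 1.
L = (4 + x - 6·x^2) + (-1 + x + 2·x^2)·Dx  (order 1).
h: a_k = 12, 48, 126, 276, 1137/2, 5724/5, 45879/20, …
ICs: h(0) = 12.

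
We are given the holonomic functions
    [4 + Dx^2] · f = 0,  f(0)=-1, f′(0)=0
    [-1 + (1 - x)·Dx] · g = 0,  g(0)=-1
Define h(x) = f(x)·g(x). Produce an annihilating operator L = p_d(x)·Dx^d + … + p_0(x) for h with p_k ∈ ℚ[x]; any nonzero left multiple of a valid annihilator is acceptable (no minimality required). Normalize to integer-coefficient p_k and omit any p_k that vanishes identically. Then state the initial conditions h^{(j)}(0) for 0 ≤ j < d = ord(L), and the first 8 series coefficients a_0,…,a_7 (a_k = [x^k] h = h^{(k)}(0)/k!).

f: a_k = -1, 0, 2, 0, -2/3, 0, 4/45, 0, …
g: a_k = -1, -1, -1, -1, -1, -1, -1, -1, …
h₀=f·g: eliminate ⇒ L₀, order ≤ 2·1.
L = (-4 + 4·x) + 2·Dx + (-1 + x)·Dx^2  (order 2).
h: a_k = 1, 1, -1, -1, -1/3, -1/3, -19/45, -19/45, …
ICs: h(0) = 1, h′(0) = 1.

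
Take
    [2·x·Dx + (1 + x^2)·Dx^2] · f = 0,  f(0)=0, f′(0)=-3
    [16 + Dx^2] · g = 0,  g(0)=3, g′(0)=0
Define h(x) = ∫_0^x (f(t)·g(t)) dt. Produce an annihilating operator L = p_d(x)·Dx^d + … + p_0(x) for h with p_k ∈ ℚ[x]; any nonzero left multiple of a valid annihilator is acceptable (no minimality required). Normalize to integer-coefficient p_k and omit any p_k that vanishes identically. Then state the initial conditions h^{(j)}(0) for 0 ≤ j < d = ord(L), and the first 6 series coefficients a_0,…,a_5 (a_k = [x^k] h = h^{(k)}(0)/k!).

f: a_k = 0, -3, 0, 1, 0, -3/5, …
g: a_k = 3, 0, -24, 0, 32, 0, …
f·g: L₀ = L_f ⊗_s L_g, ord ≤ 2·2.
h=∫h₀ ⇒ L = L₀·Dx.
L = (5440 + 19136·x^2 + 25856·x^4 + 16384·x^6 + 4096·x^8)·Dx + (1152·x + 3200·x^3 + 3072·x^5 + 1024·x^7)·Dx^2 + (612 + 2252·x^2 + 3168·x^4 + 2048·x^6 + 512·x^8)·Dx^3 + (72·x + 200·x^3 + 192·x^5 + 64·x^7)·Dx^4 + (17 + 66·x^2 + 97·x^4 + 64·x^6 + 16·x^8)·Dx^5  (order 5).
h: a_k = 0, 0, -9/2, 0, 75/4, 0, …
ICs: h(0) = 0, h′(0) = 0, h′′(0) = -9, h′′′(0) = 0, h′′′′(0) = 450.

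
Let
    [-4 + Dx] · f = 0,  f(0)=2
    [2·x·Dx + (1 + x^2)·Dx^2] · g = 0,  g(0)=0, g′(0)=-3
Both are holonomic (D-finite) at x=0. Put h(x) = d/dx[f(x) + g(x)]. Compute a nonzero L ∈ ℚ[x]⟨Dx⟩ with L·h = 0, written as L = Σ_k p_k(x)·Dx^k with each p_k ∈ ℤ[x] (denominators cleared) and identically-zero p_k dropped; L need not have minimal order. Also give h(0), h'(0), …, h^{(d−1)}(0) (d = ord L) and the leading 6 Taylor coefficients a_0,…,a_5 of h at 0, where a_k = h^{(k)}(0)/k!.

f: a_k = 2, 8, 16, 64/3, 64/3, 256/15, …
g: a_k = 0, -3, 0, 1, 0, -3/5, …
Weyl lclm of L_f,L_g ⇒ L₀ (ord ≤ 3).
Differentiate: ansatz ord ≤ ord L₀ ⇒ L.
L = (4 - 16·x - 12·x^2 - 16·x^3) + (-9 - 13·x^2 - 8·x^4)·Dx + (2 + x + 4·x^2 + x^3 + 2·x^4)·Dx^2  (order 2).
h: a_k = 5, 32, 67, 256/3, 247/3, 1024/15, …
ICs: h(0) = 5, h′(0) = 32.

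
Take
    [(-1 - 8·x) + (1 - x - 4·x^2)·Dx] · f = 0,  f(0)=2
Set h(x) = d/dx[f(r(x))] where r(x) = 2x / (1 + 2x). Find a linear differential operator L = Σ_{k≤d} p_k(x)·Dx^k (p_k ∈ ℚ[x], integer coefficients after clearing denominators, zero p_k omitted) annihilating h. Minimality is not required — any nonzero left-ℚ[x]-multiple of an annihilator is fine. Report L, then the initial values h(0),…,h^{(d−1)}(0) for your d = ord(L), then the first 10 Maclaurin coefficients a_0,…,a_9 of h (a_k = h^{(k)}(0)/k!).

f: a_k = 2, 2, 10, 18, 58, 130, 362, 882, 2330, 5858, …
Substitute x→r, Dx→(1/r')Dx; clear ⇒ L₀.
h₀' ⇒ L via d/dx closure of L₀.
L = (16 + 96·x + 960·x^2 + 1152·x^3) + (-1 - 22·x - 60·x^2 + 248·x^3 + 576·x^4)·Dx  (order 1).
h: a_k = 4, 64, 0, 2048, -5120, 61440, -258048, 1900544, -9584640, 59310080, …
ICs: h(0) = 4.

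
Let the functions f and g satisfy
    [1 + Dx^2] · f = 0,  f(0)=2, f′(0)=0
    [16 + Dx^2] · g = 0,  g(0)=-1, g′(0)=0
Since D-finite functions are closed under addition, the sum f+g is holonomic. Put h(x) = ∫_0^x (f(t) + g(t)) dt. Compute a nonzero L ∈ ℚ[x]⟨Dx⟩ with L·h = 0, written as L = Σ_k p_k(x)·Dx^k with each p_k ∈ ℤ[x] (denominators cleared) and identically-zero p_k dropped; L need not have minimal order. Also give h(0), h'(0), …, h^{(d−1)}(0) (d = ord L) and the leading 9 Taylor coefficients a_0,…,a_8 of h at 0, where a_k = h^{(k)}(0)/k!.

L = 16·Dx + 17·Dx^3 + Dx^5  (order 5).
h: a_k = 0, 1, 0, 7/3, 0, -127/60, 0, 2047/2520, 0, …
ICs: h(0) = 0, h′(0) = 1, h′′(0) = 0, h′′′(0) = 14, h′′′′(0) = 0.

f: a_k = 2, 0, -1, 0, 1/12, 0, -1/360, 0, 1/20160, …
g: a_k = -1, 0, 8, 0, -32/3, 0, 256/45, 0, -512/315, …
L₀ := lclm(L_f,L_g); ord L₀ ≤ 2+2.
∫: right-multiply L₀ by Dx.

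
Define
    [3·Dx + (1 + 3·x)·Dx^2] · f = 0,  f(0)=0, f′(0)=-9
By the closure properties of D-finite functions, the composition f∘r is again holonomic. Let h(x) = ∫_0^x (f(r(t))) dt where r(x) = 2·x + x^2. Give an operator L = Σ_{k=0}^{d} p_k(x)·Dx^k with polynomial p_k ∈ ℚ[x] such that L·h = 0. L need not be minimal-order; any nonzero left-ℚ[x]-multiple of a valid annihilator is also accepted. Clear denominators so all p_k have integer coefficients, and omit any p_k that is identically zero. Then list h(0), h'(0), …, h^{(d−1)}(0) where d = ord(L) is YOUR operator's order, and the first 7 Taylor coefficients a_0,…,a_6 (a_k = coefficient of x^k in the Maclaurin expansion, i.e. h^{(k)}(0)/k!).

f: a_k = 0, -9, 27/2, -27, 243/4, -729/5, 729/2, …
Substitute x→r, Dx→(1/r')Dx; clear ⇒ L₀.
h=∫h₀ ⇒ L = L₀·Dx.
L = (5 + 6·x + 3·x^2)·Dx^2 + (1 + 7·x + 9·x^2 + 3·x^3)·Dx^3  (order 3).
h: a_k = 0, 0, -9, 15, -81/2, 1323/10, -2403/5, …
ICs: h(0) = 0, h′(0) = 0, h′′(0) = -18.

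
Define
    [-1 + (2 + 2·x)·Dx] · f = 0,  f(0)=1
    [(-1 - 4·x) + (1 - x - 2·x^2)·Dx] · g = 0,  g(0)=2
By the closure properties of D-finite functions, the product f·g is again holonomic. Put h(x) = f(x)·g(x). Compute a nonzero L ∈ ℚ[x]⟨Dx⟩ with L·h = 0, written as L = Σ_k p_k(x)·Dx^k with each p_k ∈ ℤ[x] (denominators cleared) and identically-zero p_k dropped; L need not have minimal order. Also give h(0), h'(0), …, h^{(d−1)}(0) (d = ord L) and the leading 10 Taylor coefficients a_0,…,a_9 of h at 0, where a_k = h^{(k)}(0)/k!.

f: a_k = 1, 1/2, -1/8, 1/16, -5/128, 7/256, -21/1024, 33/2048, -429/32768, 715/65536, …
g: a_k = 2, 2, 6, 10, 22, 42, 86, 170, 342, 682, …
Product ⇒ symmetric product L₀, ord ≤ 1.
L = (3 + 6·x) + (-2 + 2·x + 4·x^2)·Dx  (order 1).
h: a_k = 2, 3, 27/4, 103/8, 1683/64, 6669/128, 53583/512, 213903/1024, 6851331/16384, 27393169/32768, …
ICs: h(0) = 2.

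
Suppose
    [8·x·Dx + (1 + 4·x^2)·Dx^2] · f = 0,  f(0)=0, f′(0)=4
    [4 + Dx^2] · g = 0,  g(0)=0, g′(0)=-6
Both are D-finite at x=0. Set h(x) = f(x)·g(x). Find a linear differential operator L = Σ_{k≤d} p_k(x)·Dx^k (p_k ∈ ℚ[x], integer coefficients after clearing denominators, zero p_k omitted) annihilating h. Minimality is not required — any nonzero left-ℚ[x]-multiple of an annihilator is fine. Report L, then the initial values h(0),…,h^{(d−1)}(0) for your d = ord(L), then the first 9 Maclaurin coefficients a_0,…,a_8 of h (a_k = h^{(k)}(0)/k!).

L = (80 + 832·x^2 + 1408·x^4 + 2048·x^6 + 2048·x^8) + (96·x + 640·x^3 + 1536·x^5 + 2048·x^7)·Dx + (24 + 256·x^2 + 576·x^4 + 1024·x^6 + 1024·x^8)·Dx^2 + (24·x + 160·x^3 + 384·x^5 + 512·x^7)·Dx^3 + (1 + 12·x^2 + 56·x^4 + 128·x^6 + 128·x^8)·Dx^4  (order 4).
h: a_k = 0, 0, -24, 0, 48, 0, -304/3, 0, 1376/5, …
ICs: h(0) = 0, h′(0) = 0, h′′(0) = -48, h′′′(0) = 0.

f: a_k = 0, 4, 0, -16/3, 0, 64/5, 0, -256/7, 0, …
g: a_k = 0, -6, 0, 4, 0, -4/5, 0, 8/105, 0, …
L₀ := L_f ⊗_s L_g (sym. prod.), ord ≤ 4.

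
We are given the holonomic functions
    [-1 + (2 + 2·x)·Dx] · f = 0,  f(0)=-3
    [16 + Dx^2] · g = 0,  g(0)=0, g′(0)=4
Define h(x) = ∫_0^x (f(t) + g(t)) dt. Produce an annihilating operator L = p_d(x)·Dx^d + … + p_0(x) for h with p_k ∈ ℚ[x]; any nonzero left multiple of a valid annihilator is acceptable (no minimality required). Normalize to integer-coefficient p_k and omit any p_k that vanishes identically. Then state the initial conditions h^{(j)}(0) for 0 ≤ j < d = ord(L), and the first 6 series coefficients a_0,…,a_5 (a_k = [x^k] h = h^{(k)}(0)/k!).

f: a_k = -3, -3/2, 3/8, -3/16, 15/128, -21/256, …
g: a_k = 0, 4, 0, -32/3, 0, 128/15, …
f+g: L₀ = lclm(L_f,L_g), ord ≤ 1+2.
h=∫h₀ ⇒ L = L₀·Dx.
L = (-1072 - 2048·x - 1024·x^2)·Dx + (2016 + 6112·x + 6144·x^2 + 2048·x^3)·Dx^2 + (-67 - 128·x - 64·x^2)·Dx^3 + (126 + 382·x + 384·x^2 + 128·x^3)·Dx^4  (order 4).
h: a_k = 0, -3, 5/4, 1/8, -521/192, 3/128, …
ICs: h(0) = 0, h′(0) = -3, h′′(0) = 5/2, h′′′(0) = 3/4.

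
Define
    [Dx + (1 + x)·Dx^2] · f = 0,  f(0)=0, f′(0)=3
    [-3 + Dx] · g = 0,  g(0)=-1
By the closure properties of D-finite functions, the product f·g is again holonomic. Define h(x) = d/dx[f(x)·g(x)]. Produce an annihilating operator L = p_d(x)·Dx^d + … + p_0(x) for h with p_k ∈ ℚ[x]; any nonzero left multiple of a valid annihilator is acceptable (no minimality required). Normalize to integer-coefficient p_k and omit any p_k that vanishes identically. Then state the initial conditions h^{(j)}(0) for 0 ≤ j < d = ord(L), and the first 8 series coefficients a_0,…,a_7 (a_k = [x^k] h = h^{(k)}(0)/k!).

f: a_k = 0, 3, -3/2, 1, -3/4, 3/5, -1/2, 3/7, …
g: a_k = -1, -3, -9/2, -9/2, -27/8, -81/40, -81/80, -243/560, …
Sym-product of L_f,L_g gives L₀ (≤ ord 2).
Differentiate: ansatz ord ≤ ord L₀ ⇒ L.
L = (15 + 36·x + 27·x^2) + (-11 - 27·x - 18·x^2)·Dx + (2 + 5·x + 3·x^2)·Dx^2  (order 2).
h: a_k = -3, -15, -30, -36, -249/8, -165/8, -57/5, -51/10, …
ICs: h(0) = -3, h′(0) = -15.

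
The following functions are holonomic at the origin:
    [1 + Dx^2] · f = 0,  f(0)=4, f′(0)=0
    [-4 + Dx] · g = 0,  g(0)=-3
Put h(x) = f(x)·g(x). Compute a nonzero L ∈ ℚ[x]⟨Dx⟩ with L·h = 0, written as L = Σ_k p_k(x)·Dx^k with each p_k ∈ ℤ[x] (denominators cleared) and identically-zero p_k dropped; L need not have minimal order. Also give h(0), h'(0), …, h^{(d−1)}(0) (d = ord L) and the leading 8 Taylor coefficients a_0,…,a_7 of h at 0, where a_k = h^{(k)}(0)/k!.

f: a_k = 4, 0, -2, 0, 1/6, 0, -1/180, 0, …
g: a_k = -3, -12, -24, -32, -32, -128/5, -256/15, -1024/105, …
Sym-product of L_f,L_g gives L₀ (≤ ord 2).
L = 17 - 8·Dx + Dx^2  (order 2).
h: a_k = -12, -48, -90, -104, -161/2, -202/5, -33/4, 727/105, …
ICs: h(0) = -12, h′(0) = -48.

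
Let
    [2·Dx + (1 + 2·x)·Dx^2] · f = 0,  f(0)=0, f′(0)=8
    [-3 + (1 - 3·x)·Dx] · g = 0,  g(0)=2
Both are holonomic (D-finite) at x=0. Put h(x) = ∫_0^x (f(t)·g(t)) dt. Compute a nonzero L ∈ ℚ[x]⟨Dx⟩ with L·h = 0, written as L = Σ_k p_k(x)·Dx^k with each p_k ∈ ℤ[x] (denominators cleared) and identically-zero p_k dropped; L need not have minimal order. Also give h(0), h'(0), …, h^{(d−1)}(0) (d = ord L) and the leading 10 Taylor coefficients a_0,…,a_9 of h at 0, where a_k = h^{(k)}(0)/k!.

L = 6·Dx + (4 + 18·x)·Dx^2 + (-1 + x + 6·x^2)·Dx^3  (order 3).
h: a_k = 0, 0, 8, 32/3, 88/3, 64, 2528/15, 44224/105, 39336/35, 935104/315, …
ICs: h(0) = 0, h′(0) = 0, h′′(0) = 16.

f: a_k = 0, 8, -8, 32/3, -16, 128/5, -128/3, 512/7, -128, 2048/9, …
g: a_k = 2, 6, 18, 54, 162, 486, 1458, 4374, 13122, 39366, …
L₀ := L_f ⊗_s L_g (sym. prod.), ord ≤ 2.
∫: right-multiply L₀ by Dx.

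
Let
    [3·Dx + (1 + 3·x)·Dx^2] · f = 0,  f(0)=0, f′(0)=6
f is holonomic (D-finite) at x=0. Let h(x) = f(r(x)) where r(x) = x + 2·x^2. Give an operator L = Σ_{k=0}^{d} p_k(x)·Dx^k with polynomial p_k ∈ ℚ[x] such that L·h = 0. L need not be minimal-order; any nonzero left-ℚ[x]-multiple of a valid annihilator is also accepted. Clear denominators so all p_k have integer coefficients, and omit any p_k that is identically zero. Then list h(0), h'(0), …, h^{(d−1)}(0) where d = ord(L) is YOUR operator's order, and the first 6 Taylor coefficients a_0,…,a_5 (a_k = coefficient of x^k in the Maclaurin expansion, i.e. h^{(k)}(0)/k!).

f: a_k = 0, 6, -9, 18, -81/2, 486/5, …
f∘r: x↦r, Dx↦Dx/r' in L_f ⇒ L₀.
L = (-1 + 12·x + 24·x^2)·Dx + (1 + 7·x + 18·x^2 + 24·x^3)·Dx^2  (order 2).
h: a_k = 0, 6, 3, -18, 63/2, -54/5, …
ICs: h(0) = 0, h′(0) = 6.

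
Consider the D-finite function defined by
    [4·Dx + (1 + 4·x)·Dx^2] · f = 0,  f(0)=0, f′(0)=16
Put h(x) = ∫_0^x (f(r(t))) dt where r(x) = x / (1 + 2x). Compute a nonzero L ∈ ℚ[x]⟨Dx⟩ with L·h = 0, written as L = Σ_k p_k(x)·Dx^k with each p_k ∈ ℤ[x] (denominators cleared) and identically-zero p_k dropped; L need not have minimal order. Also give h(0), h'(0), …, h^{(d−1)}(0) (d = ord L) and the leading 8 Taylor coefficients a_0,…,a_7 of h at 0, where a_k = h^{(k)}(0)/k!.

L = (8 + 24·x)·Dx^2 + (1 + 8·x + 12·x^2)·Dx^3  (order 3).
h: a_k = 0, 0, 8, -64/3, 208/3, -256, 15488/15, -13312/3, …
ICs: h(0) = 0, h′(0) = 0, h′′(0) = 16.

f: a_k = 0, 16, -32, 256/3, -256, 4096/5, -8192/3, 65536/7, …
Change of var in L_f (x↦r) gives L₀.
Integrate: L := L₀·Dx.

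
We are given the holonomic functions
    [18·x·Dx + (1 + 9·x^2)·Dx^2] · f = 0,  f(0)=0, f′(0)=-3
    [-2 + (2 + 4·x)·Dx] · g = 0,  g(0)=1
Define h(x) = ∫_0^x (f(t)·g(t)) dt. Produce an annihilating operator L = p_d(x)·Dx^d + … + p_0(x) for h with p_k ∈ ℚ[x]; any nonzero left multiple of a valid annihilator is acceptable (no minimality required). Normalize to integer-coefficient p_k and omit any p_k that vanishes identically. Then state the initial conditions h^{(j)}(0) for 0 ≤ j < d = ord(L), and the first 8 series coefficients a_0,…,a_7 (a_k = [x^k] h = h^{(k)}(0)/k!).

L = (3 - 18·x - 9·x^2)·Dx + (-2 + 14·x + 54·x^2 + 36·x^3)·Dx^2 + (1 + 4·x + 13·x^2 + 36·x^3 + 36·x^4)·Dx^3  (order 3).
h: a_k = 0, 0, -3/2, -1, 21/8, 3/2, -683/80, -267/40, …
ICs: h(0) = 0, h′(0) = 0, h′′(0) = -3.

f: a_k = 0, -3, 0, 9, 0, -243/5, 0, 2187/7, …
g: a_k = 1, 1, -1/2, 1/2, -5/8, 7/8, -21/16, 33/16, …
h₀=f·g: eliminate ⇒ L₀, order ≤ 2·1.
h=∫₀ˣh₀: take L = L₀·Dx.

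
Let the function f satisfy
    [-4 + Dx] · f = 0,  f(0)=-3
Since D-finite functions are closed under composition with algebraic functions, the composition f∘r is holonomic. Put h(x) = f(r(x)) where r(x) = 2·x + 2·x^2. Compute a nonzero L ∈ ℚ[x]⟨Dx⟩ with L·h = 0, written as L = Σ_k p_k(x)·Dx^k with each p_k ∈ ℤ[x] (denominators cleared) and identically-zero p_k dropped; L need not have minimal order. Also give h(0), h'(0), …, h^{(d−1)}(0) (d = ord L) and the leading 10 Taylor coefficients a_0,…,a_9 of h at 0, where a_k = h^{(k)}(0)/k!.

L = (-8 - 16·x) + Dx  (order 1).
h: a_k = -3, -24, -120, -448, -1376, -18176/5, -127744/15, -378880/21, -3682816/105, -59772928/945, …
ICs: h(0) = -3.

f: a_k = -3, -12, -24, -32, -32, -128/5, -256/15, -1024/105, -512/105, -2048/945, …
L₀ from L_f via x↦r, Dx↦r'^{-1}Dx.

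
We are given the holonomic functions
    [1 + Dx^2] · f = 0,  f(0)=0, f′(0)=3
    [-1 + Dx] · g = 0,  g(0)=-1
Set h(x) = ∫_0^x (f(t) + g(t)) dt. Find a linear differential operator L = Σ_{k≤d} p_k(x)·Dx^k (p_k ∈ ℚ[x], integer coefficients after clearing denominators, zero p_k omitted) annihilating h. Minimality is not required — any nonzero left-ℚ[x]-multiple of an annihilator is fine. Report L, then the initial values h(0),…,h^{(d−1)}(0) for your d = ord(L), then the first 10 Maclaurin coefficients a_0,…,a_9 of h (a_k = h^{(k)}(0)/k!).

f: a_k = 0, 3, 0, -1/2, 0, 1/40, 0, -1/1680, 0, 1/120960, …
g: a_k = -1, -1, -1/2, -1/6, -1/24, -1/120, -1/720, -1/5040, -1/40320, -1/362880, …
Sum ⇒ L₀ = lclm(L_f,L_g) in ℚ(x)⟨Dx⟩.
Integrate: L := L₀·Dx.
L = -Dx + Dx^2 - Dx^3 + Dx^4  (order 4).
h: a_k = 0, -1, 1, -1/6, -1/6, -1/120, 1/360, -1/5040, -1/10080, -1/362880, …
ICs: h(0) = 0, h′(0) = -1, h′′(0) = 2, h′′′(0) = -1.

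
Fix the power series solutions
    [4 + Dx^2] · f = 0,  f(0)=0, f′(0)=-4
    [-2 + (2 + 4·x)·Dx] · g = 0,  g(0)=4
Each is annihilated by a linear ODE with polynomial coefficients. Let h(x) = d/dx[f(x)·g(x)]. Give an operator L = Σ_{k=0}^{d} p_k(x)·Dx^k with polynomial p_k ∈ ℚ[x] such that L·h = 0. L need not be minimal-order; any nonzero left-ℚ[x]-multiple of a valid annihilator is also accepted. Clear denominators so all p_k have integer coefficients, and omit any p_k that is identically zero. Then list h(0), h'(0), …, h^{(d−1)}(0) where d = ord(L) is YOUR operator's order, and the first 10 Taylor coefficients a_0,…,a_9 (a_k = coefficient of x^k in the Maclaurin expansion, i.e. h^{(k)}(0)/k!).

L = (53 + 288·x + 544·x^2 + 512·x^3 + 256·x^4) + (-2 - 36·x - 96·x^2 - 64·x^3)·Dx + (7 + 44·x + 108·x^2 + 128·x^3 + 64·x^4)·Dx^2  (order 2).
h: a_k = -16, -32, 56, 32/3, 38/3, -324/5, 983/9, -61816/315, 185275/504, -1568353/2268, …
ICs: h(0) = -16, h′(0) = -32.

f: a_k = 0, -4, 0, 8/3, 0, -8/15, 0, 16/315, 0, -8/2835, …
g: a_k = 4, 4, -2, 2, -5/2, 7/2, -21/4, 33/4, -429/32, 715/32, …
f·g: L₀ = L_f ⊗_s L_g, ord ≤ 2·1.
Derive L from L₀ (diff closure).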